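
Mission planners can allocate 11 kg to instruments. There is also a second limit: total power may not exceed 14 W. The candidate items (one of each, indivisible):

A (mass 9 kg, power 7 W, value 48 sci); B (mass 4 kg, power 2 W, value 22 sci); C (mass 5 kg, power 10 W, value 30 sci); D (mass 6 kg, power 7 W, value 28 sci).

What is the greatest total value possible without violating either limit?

52 sci

Feasible sets respecting both limits:
- B+C: mass 9, power 12, value 52
- B+D: mass 10, power 9, value 50
- A: mass 9, power 7, value 48
Best: 52 sci.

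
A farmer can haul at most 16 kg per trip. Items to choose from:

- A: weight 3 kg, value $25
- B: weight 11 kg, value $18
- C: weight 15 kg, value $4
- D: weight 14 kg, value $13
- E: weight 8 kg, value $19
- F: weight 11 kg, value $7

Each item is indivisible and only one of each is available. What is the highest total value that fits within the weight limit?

$44

Check high-value combinations within 16 kg:
- A+E: weight 3+8=11, value 25+19=44
- A+B: weight 3+11=14, value 25+18=43
- A+F: weight 3+11=14, value 25+7=32
Best: $44.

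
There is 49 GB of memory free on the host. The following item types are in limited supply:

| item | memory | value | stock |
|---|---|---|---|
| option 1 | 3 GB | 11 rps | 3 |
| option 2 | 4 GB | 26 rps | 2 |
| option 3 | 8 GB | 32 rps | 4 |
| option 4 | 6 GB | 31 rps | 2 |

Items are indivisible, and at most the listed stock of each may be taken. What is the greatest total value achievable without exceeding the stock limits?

222 rps

Best selections within memory 49 and stock limits:
- 1×option 1 + 2×option 2 + 4×option 3 + 1×option 4: memory 49, value 222
- 1×option 1 + 2×option 2 + 3×option 3 + 2×option 4: memory 47, value 221
Best: 222 rps.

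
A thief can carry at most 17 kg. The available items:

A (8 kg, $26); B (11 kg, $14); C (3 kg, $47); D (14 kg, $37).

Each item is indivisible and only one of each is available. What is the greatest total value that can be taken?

$84

Check high-value combinations within 17 kg:
- C+D: weight 3+14=17, value 47+37=84
- A+C: weight 8+3=11, value 26+47=73
- B+C: weight 11+3=14, value 14+47=61
- C: weight 3, value 47
- D: weight 14, value 37
Best: $84.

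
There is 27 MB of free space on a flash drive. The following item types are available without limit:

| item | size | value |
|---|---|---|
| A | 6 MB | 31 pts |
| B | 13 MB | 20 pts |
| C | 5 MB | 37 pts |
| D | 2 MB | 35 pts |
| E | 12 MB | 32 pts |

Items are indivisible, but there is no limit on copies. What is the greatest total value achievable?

455 pts

Best value-per-unit is D at 35/2, and filling with it alone uses size 13×2=26. No mix of the others beats 13×35 = 455.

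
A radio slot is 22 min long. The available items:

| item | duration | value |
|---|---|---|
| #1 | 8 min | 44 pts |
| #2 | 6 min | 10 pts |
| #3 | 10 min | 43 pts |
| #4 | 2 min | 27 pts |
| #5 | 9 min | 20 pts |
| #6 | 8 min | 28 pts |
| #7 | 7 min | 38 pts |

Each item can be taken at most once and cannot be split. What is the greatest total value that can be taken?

114 pts

Check high-value combinations within 22 min:
- #1+#3+#4: duration 8+10+2=20, value 44+43+27=114
- #1+#4+#7: duration 8+2+7=17, value 44+27+38=109
- #3+#4+#7: duration 10+2+7=19, value 43+27+38=108
Best: 114 pts.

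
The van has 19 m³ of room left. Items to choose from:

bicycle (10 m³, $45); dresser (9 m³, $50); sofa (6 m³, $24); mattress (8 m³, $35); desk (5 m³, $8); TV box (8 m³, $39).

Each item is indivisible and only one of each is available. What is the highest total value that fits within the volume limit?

$95

Check high-value combinations within 19 m³:
- bicycle+dresser: volume 10+9=19, value 45+50=95
- dresser+TV box: volume 9+8=17, value 50+39=89
- dresser+mattress: volume 9+8=17, value 50+35=85
- bicycle+TV box: volume 10+8=18, value 45+39=84
- bicycle+mattress: volume 10+8=18, value 45+35=80
Best: $95.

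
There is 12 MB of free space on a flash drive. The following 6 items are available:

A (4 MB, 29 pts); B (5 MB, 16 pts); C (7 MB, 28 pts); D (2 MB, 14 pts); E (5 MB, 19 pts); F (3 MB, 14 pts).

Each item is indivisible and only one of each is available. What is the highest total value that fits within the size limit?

62 pts

Check high-value combinations within 12 MB:
- A+D+E: size 4+2+5=11, value 29+14+19=62
- A+E+F: size 4+5+3=12, value 29+19+14=62
- A+B+D: size 4+5+2=11, value 29+16+14=59
- A+B+F: size 4+5+3=12, value 29+16+14=59
- A+D+F: size 4+2+3=9, value 29+14+14=57
Best: 62 pts.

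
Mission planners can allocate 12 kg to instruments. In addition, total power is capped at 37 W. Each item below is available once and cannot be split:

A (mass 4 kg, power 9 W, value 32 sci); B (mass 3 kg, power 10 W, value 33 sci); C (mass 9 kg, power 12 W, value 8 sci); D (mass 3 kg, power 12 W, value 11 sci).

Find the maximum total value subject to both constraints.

76 sci

Feasible sets respecting both limits:
- A+B+D: mass 10, power 31, value 76
- A+B: mass 7, power 19, value 65
- B+D: mass 6, power 22, value 44
- A+D: mass 7, power 21, value 43
Best: 76 sci.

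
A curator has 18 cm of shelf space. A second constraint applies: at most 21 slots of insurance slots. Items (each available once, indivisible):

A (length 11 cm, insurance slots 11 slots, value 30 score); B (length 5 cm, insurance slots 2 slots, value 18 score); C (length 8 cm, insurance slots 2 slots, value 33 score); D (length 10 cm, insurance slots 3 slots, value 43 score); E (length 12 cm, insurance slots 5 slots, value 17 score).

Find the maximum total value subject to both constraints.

Feasible sets respecting both limits:
- C+D: length 18, insurance slots 5, value 76
- B+D: length 15, insurance slots 5, value 61
- B+C: length 13, insurance slots 4, value 51
Best: 76 score.

76 score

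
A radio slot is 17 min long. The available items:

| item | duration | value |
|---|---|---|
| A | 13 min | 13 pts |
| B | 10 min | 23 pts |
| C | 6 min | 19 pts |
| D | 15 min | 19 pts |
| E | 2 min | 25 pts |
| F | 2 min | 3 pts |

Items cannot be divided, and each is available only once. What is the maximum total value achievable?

Check high-value combinations within 17 min:
- B+E+F: duration 10+2+2=14, value 23+25+3=51
- B+E: duration 10+2=12, value 23+25=48
- C+E+F: duration 6+2+2=10, value 19+25+3=47
- C+E: duration 6+2=8, value 19+25=44
- D+E: duration 15+2=17, value 19+25=44
Best: 51 pts.

51 pts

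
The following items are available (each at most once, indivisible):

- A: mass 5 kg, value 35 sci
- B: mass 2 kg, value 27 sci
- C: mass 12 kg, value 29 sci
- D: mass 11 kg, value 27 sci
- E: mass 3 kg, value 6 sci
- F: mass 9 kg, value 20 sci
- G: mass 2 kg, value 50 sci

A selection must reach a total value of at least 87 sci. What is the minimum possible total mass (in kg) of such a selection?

Subsets with value ≥ 87, sorted by total mass:
- A+B+G: mass 9, value 112
- A+E+G: mass 10, value 91
- A+B+E+G: mass 12, value 118
Minimum mass: 9 kg.

9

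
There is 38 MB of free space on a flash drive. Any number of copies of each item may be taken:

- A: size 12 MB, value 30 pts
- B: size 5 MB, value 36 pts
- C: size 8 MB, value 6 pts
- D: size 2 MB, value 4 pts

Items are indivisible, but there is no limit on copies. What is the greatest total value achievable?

256 pts

Best value-per-unit is B at 36/5; filling with it alone gives 7×36 = 252.
Optimal mix: 7×B + 1×D → size 37, value 256.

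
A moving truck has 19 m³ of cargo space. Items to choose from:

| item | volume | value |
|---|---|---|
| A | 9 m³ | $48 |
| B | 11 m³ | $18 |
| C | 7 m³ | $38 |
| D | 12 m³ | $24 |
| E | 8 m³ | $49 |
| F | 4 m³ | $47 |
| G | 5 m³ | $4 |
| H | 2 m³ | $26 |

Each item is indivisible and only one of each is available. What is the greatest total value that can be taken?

$134

Check high-value combinations within 19 m³:
- C+E+F: volume 7+8+4=19, value 38+49+47=134
- E+F+G+H: volume 8+4+5+2=19, value 49+47+4+26=126
- A+E+H: volume 9+8+2=19, value 48+49+26=123
- E+F+H: volume 8+4+2=14, value 49+47+26=122
Best: $134.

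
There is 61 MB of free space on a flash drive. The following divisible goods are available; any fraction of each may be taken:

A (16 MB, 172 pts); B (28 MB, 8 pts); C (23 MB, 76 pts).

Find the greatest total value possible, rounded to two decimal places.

254.29

Take in order of value per unit:
- A (172/16 per unit): all 16 → value 172, running total 172.00
- C (76/23 per unit): all 23 → value 76, running total 248.00
- B (8/28 per unit): 22 of 28 → value 22×8/28 = 6.2857, running total 254.29
Total 254.29.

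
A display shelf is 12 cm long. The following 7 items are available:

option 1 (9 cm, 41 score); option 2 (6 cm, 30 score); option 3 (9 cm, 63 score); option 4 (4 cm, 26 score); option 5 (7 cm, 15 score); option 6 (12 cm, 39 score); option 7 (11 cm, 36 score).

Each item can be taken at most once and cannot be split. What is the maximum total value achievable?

Check high-value combinations within 12 cm:
- option 3: length 9, value 63
- option 2+option 4: length 6+4=10, value 30+26=56
- option 1: length 9, value 41
- option 4+option 5: length 4+7=11, value 26+15=41
- option 6: length 12, value 39
Best: 63 score.

63 score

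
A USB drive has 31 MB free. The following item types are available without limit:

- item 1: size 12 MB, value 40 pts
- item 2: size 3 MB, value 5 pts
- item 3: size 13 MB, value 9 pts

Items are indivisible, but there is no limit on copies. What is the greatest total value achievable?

90 pts

Best value-per-unit is item 1 at 40/12; filling with it alone gives 2×40 = 80.
Optimal mix: 2×item 1 + 2×item 2 → size 30, value 90.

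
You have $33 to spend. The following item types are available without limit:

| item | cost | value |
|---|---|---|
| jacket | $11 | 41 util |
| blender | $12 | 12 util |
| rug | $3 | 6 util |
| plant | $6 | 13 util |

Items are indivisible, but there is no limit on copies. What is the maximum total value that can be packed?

Best value-per-unit is jacket at 41/11, and filling with it alone uses cost 3×11=33. No mix of the others beats 3×41 = 123.

123 util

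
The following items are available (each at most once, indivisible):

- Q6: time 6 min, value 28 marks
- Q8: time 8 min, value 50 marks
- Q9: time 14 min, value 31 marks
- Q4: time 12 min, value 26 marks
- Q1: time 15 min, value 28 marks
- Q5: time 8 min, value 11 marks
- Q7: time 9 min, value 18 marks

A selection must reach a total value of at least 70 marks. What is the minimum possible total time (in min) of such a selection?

14

Subsets with value ≥ 70, sorted by total time:
- Q6+Q8: time 14, value 78
- Q8+Q4: time 20, value 76
Minimum time: 14 min.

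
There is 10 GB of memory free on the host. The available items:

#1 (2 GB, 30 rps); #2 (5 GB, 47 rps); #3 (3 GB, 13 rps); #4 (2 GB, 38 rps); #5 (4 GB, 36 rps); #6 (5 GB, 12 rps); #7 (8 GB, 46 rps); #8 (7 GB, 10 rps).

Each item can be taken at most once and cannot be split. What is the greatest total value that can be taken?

Check high-value combinations within 10 GB:
- #1+#2+#4: memory 2+5+2=9, value 30+47+38=115
- #1+#4+#5: memory 2+2+4=8, value 30+38+36=104
- #2+#3+#4: memory 5+3+2=10, value 47+13+38=98
Best: 115 rps.

115 rps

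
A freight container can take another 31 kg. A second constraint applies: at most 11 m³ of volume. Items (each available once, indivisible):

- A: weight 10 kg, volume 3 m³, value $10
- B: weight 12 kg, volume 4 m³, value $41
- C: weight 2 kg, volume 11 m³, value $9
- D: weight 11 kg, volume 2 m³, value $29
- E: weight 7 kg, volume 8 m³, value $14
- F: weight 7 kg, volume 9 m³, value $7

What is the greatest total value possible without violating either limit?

$70

Feasible sets respecting both limits:
- B+D: weight 23, volume 6, value 70
- A+B: weight 22, volume 7, value 51
- D+E: weight 18, volume 10, value 43
Best: $70.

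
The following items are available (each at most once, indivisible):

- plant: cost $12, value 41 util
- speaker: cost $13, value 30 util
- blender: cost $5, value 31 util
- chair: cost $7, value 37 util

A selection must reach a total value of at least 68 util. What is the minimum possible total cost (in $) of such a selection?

12

Subsets with value ≥ 68, sorted by total cost:
- blender+chair: cost 12, value 68
- plant+blender: cost 17, value 72
- plant+chair: cost 19, value 78
- plant+blender+chair: cost 24, value 109
Minimum cost: 12 $.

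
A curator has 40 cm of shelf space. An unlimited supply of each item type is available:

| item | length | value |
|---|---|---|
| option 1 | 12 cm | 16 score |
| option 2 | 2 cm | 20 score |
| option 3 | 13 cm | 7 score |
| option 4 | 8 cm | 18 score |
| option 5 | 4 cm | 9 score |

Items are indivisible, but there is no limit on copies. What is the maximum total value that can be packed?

Best value-per-unit is option 2 at 20/2, and filling with it alone uses length 20×2=40. No mix of the others beats 20×20 = 400.

400 score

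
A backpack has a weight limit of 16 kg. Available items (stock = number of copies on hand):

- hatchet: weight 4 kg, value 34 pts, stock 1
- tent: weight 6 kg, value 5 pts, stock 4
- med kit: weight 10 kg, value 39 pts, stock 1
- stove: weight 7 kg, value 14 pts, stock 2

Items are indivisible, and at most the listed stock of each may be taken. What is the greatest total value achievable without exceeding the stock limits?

Best selections within weight 16 and stock limits:
- 1×hatchet + 1×med kit: weight 14, value 73
- 1×hatchet + 1×stove: weight 11, value 48
Best: 73 pts.

73 pts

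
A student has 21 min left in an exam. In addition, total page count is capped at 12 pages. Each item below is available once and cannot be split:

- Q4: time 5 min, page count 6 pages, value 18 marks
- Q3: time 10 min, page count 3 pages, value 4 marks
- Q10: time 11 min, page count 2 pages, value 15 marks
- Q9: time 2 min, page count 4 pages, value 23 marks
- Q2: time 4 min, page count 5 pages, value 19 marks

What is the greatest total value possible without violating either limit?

Feasible sets respecting both limits:
- Q10+Q9+Q2: time 17, page count 11, value 57
- Q4+Q10+Q9: time 18, page count 12, value 56
- Q3+Q9+Q2: time 16, page count 12, value 46
- Q9+Q2: time 6, page count 9, value 42
Best: 57 marks.

57 marks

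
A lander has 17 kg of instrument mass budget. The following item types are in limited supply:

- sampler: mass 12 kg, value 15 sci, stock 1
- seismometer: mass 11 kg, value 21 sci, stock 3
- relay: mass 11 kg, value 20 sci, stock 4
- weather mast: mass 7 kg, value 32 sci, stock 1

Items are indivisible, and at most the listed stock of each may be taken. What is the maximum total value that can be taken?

Best selections within mass 17 and stock limits:
- 1×weather mast: mass 7, value 32
- 1×seismometer: mass 11, value 21
- 1×relay: mass 11, value 20
- 1×sampler: mass 12, value 15
Best: 32 sci.

32 sci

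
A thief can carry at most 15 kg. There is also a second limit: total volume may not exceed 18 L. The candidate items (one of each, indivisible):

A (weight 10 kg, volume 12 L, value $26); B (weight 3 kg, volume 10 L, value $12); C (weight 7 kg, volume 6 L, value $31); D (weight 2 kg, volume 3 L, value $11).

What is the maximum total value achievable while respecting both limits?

Feasible sets respecting both limits:
- B+C: weight 10, volume 16, value 43
- C+D: weight 9, volume 9, value 42
- A+D: weight 12, volume 15, value 37
Best: $43.

$43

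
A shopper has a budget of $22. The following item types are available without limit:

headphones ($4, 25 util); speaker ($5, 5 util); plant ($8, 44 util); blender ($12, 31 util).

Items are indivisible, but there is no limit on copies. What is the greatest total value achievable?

125 util

Best value-per-unit is headphones at 25/4, and filling with it alone uses cost 5×4=20. No mix of the others beats 5×25 = 125.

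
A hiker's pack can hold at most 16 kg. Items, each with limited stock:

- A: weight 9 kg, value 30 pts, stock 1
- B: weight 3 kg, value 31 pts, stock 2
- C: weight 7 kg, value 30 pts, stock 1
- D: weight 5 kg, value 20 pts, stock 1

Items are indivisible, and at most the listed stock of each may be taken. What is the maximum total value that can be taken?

92 pts

Best selections within weight 16 and stock limits:
- 2×B + 1×C: weight 13, value 92
- 1×A + 2×B: weight 15, value 92
- 2×B + 1×D: weight 11, value 82
- 1×B + 1×C + 1×D: weight 15, value 81
Best: 92 pts.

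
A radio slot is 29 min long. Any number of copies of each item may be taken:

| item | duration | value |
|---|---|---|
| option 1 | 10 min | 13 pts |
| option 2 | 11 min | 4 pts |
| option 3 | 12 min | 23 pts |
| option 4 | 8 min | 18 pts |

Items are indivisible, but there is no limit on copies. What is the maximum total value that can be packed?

Best value-per-unit is option 4 at 18/8; filling with it alone gives 3×18 = 54.
Optimal mix: 1×option 3 + 2×option 4 → duration 28, value 59.

59 pts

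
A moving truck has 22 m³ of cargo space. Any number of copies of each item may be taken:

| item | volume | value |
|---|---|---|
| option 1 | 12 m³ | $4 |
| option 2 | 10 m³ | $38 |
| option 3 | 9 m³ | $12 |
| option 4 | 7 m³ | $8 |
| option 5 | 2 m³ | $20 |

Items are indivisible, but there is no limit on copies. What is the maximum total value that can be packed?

$220

Best value-per-unit is option 5 at 20/2, and filling with it alone uses volume 11×2=22. No mix of the others beats 11×20 = 220.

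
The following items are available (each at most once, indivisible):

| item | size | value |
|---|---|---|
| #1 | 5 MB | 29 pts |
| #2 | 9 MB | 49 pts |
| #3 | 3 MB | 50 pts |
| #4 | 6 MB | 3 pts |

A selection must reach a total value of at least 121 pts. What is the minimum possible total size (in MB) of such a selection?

17

Subsets with value ≥ 121, sorted by total size:
- #1+#2+#3: size 17, value 128
- #1+#2+#3+#4: size 23, value 131
Minimum size: 17 MB.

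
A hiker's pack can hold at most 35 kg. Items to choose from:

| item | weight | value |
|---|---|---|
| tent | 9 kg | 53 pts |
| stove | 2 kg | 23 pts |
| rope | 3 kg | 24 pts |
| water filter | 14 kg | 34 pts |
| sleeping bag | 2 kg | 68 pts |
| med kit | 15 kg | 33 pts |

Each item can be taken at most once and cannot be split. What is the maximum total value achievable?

Check high-value combinations within 35 kg:
- tent+stove+rope+water filter+sleeping bag: weight 9+2+3+14+2=30, value 53+23+24+34+68=202
- tent+stove+rope+sleeping bag+med kit: weight 9+2+3+2+15=31, value 53+23+24+68+33=201
- tent+rope+water filter+sleeping bag: weight 9+3+14+2=28, value 53+24+34+68=179
- tent+stove+water filter+sleeping bag: weight 9+2+14+2=27, value 53+23+34+68=178
Best: 202 pts.

202 pts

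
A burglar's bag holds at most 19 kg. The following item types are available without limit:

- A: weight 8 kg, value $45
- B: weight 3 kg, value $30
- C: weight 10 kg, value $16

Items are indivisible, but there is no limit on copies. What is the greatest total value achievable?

Best value-per-unit is B at 30/3, and filling with it alone uses weight 6×3=18. No mix of the others beats 6×30 = 180.

$180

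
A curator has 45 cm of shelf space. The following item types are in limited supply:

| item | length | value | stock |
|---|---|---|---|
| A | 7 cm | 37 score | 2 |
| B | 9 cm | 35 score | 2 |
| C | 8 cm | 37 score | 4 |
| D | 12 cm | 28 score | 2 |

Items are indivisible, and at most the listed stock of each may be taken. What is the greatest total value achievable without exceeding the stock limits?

185 score

Top feasible selections:
- 2×A + 3×C: length 38, value 185
- 1×A + 4×C: length 39, value 185
- 2×A + 1×B + 2×C: length 39, value 183
Best: 185 score.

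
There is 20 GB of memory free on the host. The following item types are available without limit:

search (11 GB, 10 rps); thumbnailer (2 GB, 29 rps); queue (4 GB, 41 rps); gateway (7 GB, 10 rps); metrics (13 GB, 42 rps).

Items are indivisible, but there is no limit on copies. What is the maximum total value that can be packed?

290 rps

Best value-per-unit is thumbnailer at 29/2, and filling with it alone uses memory 10×2=20. No mix of the others beats 10×29 = 290.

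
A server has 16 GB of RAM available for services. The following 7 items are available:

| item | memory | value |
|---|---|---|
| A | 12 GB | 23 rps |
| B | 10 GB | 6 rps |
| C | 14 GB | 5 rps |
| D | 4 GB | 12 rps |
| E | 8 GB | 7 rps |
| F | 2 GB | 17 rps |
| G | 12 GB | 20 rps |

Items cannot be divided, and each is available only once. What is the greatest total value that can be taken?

40 rps

Check high-value combinations within 16 GB:
- A+F: memory 12+2=14, value 23+17=40
- F+G: memory 2+12=14, value 17+20=37
- D+E+F: memory 4+8+2=14, value 12+7+17=36
- A+D: memory 12+4=16, value 23+12=35
- B+D+F: memory 10+4+2=16, value 6+12+17=35
Best: 40 rps.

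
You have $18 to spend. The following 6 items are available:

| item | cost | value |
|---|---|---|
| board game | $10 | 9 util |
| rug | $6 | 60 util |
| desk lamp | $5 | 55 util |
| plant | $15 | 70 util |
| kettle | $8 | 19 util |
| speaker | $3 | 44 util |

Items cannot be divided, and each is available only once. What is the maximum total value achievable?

159 util

Check high-value combinations within $18:
- rug+desk lamp+speaker: cost 6+5+3=14, value 60+55+44=159
- rug+kettle+speaker: cost 6+8+3=17, value 60+19+44=123
- desk lamp+kettle+speaker: cost 5+8+3=16, value 55+19+44=118
- rug+desk lamp: cost 6+5=11, value 60+55=115
- plant+speaker: cost 15+3=18, value 70+44=114
Best: 159 util.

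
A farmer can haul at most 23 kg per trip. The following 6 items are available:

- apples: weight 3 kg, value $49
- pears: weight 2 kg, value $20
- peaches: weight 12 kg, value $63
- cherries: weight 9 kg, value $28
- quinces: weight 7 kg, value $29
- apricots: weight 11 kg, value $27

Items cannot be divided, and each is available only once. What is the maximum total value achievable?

$141

Check high-value combinations within 23 kg:
- apples+peaches+quinces: weight 3+12+7=22, value 49+63+29=141
- apples+pears+peaches: weight 3+2+12=17, value 49+20+63=132
- apples+pears+cherries+quinces: weight 3+2+9+7=21, value 49+20+28+29=126
- apples+pears+quinces+apricots: weight 3+2+7+11=23, value 49+20+29+27=125
Best: $141.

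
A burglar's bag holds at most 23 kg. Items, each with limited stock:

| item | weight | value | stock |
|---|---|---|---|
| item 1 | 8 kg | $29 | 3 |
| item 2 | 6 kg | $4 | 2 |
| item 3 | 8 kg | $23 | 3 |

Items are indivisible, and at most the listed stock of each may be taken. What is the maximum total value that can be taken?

Best selections within weight 23 and stock limits:
- 2×item 1 + 1×item 2: weight 22, value 62
- 2×item 1: weight 16, value 58
- 1×item 1 + 1×item 2 + 1×item 3: weight 22, value 56
Best: $62.

$62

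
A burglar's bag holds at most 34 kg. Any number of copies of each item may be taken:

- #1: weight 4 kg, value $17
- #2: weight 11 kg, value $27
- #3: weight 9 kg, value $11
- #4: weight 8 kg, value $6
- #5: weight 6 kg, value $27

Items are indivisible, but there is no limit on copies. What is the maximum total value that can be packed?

$152

Best value-per-unit is #5 at 27/6; filling with it alone gives 5×27 = 135.
Optimal mix: 1×#1 + 5×#5 → weight 34, value 152.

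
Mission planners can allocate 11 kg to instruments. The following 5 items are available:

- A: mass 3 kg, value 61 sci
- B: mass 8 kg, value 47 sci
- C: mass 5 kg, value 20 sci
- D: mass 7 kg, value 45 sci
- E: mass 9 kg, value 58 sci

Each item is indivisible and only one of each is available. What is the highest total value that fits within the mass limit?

Check high-value combinations within 11 kg:
- A+B: mass 3+8=11, value 61+47=108
- A+D: mass 3+7=10, value 61+45=106
- A+C: mass 3+5=8, value 61+20=81
Best: 108 sci.

108 sci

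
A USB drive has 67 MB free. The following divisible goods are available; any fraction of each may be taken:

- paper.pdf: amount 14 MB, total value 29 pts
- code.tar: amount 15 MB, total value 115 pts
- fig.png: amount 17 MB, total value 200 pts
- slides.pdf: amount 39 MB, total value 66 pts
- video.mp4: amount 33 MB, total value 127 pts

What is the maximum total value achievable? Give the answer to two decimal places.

Take in order of value per unit:
- fig.png (200/17 per unit): all 17 → value 200, running total 200.00
- code.tar (115/15 per unit): all 15 → value 115, running total 315.00
- video.mp4 (127/33 per unit): all 33 → value 127, running total 442.00
- paper.pdf (29/14 per unit): 2 of 14 → value 2×29/14 = 4.1429, running total 446.14
Total 446.14.

446.14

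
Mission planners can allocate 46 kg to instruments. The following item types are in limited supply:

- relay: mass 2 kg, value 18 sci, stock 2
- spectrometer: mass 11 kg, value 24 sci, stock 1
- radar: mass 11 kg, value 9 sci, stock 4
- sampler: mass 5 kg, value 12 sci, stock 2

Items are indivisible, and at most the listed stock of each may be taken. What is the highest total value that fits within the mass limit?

93 sci

Best selections within mass 46 and stock limits:
- 2×relay + 1×spectrometer + 1×radar + 2×sampler: mass 36, value 93
- 2×relay + 1×spectrometer + 2×radar + 1×sampler: mass 42, value 90
- 2×relay + 1×spectrometer + 2×sampler: mass 25, value 84
- 1×relay + 1×spectrometer + 2×radar + 2×sampler: mass 45, value 84
Best: 93 sci.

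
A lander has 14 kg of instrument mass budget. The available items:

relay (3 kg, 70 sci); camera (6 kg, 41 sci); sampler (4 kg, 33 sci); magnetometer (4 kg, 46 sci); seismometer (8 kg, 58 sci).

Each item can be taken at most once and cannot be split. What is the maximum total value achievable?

157 sci

Check high-value combinations within 14 kg:
- relay+camera+magnetometer: mass 3+6+4=13, value 70+41+46=157
- relay+sampler+magnetometer: mass 3+4+4=11, value 70+33+46=149
- relay+camera+sampler: mass 3+6+4=13, value 70+41+33=144
- relay+seismometer: mass 3+8=11, value 70+58=128
Best: 157 sci.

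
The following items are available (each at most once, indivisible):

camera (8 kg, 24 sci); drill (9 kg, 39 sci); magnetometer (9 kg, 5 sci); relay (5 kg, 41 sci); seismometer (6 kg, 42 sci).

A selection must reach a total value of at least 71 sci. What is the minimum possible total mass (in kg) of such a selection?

Subsets with value ≥ 71, sorted by total mass:
- relay+seismometer: mass 11, value 83
- drill+relay: mass 14, value 80
- drill+seismometer: mass 15, value 81
- camera+relay+seismometer: mass 19, value 107
Minimum mass: 11 kg.

11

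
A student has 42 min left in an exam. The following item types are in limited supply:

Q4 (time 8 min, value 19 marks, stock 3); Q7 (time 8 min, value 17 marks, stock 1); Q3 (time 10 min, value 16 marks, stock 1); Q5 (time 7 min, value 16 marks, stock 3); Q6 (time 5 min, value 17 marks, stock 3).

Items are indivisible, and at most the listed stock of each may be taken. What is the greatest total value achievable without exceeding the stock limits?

108 marks

Top feasible selections:
- 3×Q4 + 3×Q6: time 39, value 108
- 3×Q4 + 1×Q7 + 2×Q6: time 42, value 108
- 3×Q4 + 1×Q5 + 2×Q6: time 41, value 107
- 2×Q4 + 1×Q7 + 3×Q6: time 39, value 106
Best: 108 marks.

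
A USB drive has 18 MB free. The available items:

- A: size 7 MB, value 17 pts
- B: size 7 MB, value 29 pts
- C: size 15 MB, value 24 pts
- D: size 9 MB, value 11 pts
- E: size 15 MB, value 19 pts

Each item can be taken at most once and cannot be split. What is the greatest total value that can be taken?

46 pts

This is a 0/1 knapsack; check combinations near the capacity.
- A+B: size 7+7=14, value 17+29=46
- B+D: size 7+9=16, value 29+11=40
- B: size 7, value 29
- A+D: size 7+9=16, value 17+11=28
Best: 46 pts.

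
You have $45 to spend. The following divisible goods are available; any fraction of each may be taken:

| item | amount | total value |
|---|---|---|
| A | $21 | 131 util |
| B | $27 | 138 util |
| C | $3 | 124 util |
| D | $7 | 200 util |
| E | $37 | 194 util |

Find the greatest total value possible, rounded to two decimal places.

Take in order of value per unit:
- C (124/3 per unit): all 3 → value 124, running total 124.00
- D (200/7 per unit): all 7 → value 200, running total 324.00
- A (131/21 per unit): all 21 → value 131, running total 455.00
- E (194/37 per unit): 14 of 37 → value 14×194/37 = 73.4054, running total 528.41
Total 528.41.

528.41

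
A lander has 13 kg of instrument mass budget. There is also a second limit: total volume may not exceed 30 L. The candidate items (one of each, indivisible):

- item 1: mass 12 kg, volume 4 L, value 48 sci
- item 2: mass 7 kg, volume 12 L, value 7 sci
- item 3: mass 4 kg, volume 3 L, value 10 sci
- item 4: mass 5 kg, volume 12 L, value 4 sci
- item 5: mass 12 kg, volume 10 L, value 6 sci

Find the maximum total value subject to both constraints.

48 sci

Feasible sets respecting both limits:
- item 1: mass 12, volume 4, value 48
- item 2+item 3: mass 11, volume 15, value 17
- item 3+item 4: mass 9, volume 15, value 14
- item 2+item 4: mass 12, volume 24, value 11
Best: 48 sci.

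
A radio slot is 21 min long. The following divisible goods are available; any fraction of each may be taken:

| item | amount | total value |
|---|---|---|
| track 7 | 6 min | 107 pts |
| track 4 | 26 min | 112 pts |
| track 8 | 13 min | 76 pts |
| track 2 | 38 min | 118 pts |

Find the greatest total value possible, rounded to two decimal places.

191.62

Take in order of value per unit:
- track 7 (107/6 per unit): all 6 → value 107, running total 107.00
- track 8 (76/13 per unit): all 13 → value 76, running total 183.00
- track 4 (112/26 per unit): 2 of 26 → value 2×112/26 = 8.6154, running total 191.62
Total 191.62.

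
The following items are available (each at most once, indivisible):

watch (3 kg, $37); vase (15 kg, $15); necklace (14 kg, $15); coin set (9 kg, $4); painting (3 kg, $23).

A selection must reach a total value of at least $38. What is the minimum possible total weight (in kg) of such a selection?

Subsets with value ≥ 38, sorted by total weight:
- watch+painting: weight 6, value 60
- watch+coin set: weight 12, value 41
- watch+coin set+painting: weight 15, value 64
Minimum weight: 6 kg.

6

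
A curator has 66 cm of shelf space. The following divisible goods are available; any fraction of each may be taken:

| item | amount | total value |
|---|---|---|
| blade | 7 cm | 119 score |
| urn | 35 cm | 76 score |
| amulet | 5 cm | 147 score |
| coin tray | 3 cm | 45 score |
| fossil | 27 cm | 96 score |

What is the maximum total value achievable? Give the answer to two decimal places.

Take in order of value per unit:
- amulet (147/5 per unit): all 5 → value 147, running total 147.00
- blade (119/7 per unit): all 7 → value 119, running total 266.00
- coin tray (45/3 per unit): all 3 → value 45, running total 311.00
- fossil (96/27 per unit): all 27 → value 96, running total 407.00
- urn (76/35 per unit): 24 of 35 → value 24×76/35 = 52.1143, running total 459.11
Total 459.11.

459.11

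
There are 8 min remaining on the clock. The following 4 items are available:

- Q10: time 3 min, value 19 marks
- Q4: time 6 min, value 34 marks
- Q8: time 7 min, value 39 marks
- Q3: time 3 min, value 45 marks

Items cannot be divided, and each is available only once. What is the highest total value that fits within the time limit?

Check high-value combinations within 8 min:
- Q10+Q3: time 3+3=6, value 19+45=64
- Q3: time 3, value 45
- Q8: time 7, value 39
Best: 64 marks.

64 marks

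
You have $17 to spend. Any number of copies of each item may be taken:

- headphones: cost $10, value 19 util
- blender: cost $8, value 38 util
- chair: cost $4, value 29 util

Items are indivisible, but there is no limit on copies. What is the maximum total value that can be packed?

Best value-per-unit is chair at 29/4, and filling with it alone uses cost 4×4=16. No mix of the others beats 4×29 = 116.

116 util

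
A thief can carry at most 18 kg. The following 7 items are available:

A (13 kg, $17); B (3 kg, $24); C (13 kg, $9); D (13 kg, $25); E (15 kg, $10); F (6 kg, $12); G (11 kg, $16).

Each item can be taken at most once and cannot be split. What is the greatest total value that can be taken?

Check high-value combinations within 18 kg:
- B+D: weight 3+13=16, value 24+25=49
- A+B: weight 13+3=16, value 17+24=41
- B+G: weight 3+11=14, value 24+16=40
- B+F: weight 3+6=9, value 24+12=36
- B+E: weight 3+15=18, value 24+10=34
Best: $49.

$49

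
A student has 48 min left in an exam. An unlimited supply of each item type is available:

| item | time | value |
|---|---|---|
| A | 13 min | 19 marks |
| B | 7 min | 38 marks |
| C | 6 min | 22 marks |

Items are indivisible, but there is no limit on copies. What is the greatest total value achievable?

250 marks

Best value-per-unit is B at 38/7; filling with it alone gives 6×38 = 228.
Optimal mix: 6×B + 1×C → time 48, value 250.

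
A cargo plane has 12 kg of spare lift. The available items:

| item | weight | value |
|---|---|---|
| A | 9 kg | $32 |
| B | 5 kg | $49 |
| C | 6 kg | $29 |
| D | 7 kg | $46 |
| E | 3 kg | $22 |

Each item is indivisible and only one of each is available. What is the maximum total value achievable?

Check high-value combinations within 12 kg:
- B+D: weight 5+7=12, value 49+46=95
- B+C: weight 5+6=11, value 49+29=78
- B+E: weight 5+3=8, value 49+22=71
Best: $95.

$95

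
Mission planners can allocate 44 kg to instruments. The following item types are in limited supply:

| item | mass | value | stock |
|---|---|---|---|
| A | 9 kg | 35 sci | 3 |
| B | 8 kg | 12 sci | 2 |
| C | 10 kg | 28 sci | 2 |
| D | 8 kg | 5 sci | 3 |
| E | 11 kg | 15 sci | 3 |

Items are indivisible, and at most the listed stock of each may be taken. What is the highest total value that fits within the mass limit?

Top feasible selections:
- 3×A + 1×C: mass 37, value 133
- 3×A + 2×B: mass 43, value 129
- 2×A + 2×C: mass 38, value 126
Best: 133 sci.

133 sci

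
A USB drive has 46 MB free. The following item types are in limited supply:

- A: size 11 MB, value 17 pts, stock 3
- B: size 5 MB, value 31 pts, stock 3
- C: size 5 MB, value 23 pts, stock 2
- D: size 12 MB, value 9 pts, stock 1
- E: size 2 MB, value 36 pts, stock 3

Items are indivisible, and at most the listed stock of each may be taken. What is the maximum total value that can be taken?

Top feasible selections:
- 1×A + 3×B + 2×C + 3×E: size 42, value 264
- 3×B + 2×C + 1×D + 3×E: size 43, value 256
- 3×B + 2×C + 3×E: size 31, value 247
Best: 264 pts.

264 pts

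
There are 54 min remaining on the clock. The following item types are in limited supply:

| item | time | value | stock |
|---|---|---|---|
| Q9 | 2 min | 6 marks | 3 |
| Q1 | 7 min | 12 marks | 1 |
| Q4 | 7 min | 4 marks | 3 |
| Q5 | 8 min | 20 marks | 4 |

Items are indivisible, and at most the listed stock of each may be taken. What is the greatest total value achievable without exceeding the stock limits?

Top feasible selections:
- 3×Q9 + 1×Q1 + 1×Q4 + 4×Q5: time 52, value 114
- 3×Q9 + 1×Q1 + 4×Q5: time 45, value 110
Best: 114 marks.

114 marks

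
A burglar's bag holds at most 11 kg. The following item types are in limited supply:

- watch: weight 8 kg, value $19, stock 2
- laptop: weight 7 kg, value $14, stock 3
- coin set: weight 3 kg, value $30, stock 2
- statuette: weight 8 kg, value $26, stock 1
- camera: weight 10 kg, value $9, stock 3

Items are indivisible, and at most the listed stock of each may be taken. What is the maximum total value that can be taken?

Best selections within weight 11 and stock limits:
- 2×coin set: weight 6, value 60
- 1×coin set + 1×statuette: weight 11, value 56
Best: $60.

$60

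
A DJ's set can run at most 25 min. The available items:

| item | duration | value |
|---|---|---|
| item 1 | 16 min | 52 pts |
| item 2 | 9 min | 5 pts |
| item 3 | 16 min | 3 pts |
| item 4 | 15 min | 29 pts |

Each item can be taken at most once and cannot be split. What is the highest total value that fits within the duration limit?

57 pts

Check high-value combinations within 25 min:
- item 1+item 2: duration 16+9=25, value 52+5=57
- item 1: duration 16, value 52
- item 2+item 4: duration 9+15=24, value 5+29=34
- item 4: duration 15, value 29
- item 2+item 3: duration 9+16=25, value 5+3=8
Best: 57 pts.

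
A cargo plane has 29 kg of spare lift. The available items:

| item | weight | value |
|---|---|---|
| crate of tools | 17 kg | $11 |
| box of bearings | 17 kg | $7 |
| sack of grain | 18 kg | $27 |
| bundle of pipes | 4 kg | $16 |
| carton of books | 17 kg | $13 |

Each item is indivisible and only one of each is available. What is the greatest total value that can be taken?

This is a 0/1 knapsack; check combinations near the capacity.
- sack of grain+bundle of pipes: weight 18+4=22, value 27+16=43
- bundle of pipes+carton of books: weight 4+17=21, value 16+13=29
- sack of grain: weight 18, value 27
- crate of tools+bundle of pipes: weight 17+4=21, value 11+16=27
- box of bearings+bundle of pipes: weight 17+4=21, value 7+16=23
Best: $43.

$43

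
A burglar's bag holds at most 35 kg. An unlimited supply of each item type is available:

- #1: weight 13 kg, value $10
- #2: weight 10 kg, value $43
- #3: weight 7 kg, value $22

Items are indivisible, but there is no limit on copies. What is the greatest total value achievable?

Best value-per-unit is #2 at 43/10; filling with it alone gives 3×43 = 129.
Optimal mix: 2×#2 + 2×#3 → weight 34, value 130.

$130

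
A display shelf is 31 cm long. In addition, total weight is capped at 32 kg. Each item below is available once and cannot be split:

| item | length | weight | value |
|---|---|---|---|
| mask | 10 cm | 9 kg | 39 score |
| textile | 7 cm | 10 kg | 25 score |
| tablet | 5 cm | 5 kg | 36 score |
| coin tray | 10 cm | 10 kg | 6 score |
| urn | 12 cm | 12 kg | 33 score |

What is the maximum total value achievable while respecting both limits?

108 score

Feasible sets respecting both limits:
- mask+tablet+urn: length 27, weight 26, value 108
- mask+textile+tablet: length 22, weight 24, value 100
- mask+textile+urn: length 29, weight 31, value 97
- textile+tablet+urn: length 24, weight 27, value 94
Best: 108 score.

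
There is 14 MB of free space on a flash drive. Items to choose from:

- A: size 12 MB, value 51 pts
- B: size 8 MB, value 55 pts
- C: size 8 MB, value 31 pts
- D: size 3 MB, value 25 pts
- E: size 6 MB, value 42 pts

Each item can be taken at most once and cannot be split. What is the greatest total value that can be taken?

97 pts

Check high-value combinations within 14 MB:
- B+E: size 8+6=14, value 55+42=97
- B+D: size 8+3=11, value 55+25=80
- C+E: size 8+6=14, value 31+42=73
Best: 97 pts.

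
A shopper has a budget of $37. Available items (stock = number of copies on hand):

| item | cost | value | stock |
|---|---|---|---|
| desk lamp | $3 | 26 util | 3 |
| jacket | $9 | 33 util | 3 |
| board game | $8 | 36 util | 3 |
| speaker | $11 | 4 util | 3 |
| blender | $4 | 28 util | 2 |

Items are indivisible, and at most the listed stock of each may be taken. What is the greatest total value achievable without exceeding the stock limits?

214 util

Top feasible selections:
- 3×desk lamp + 3×board game + 1×blender: cost 37, value 214
- 3×desk lamp + 2×board game + 2×blender: cost 33, value 206
- 3×desk lamp + 1×jacket + 1×board game + 2×blender: cost 34, value 203
- 3×desk lamp + 2×jacket + 2×blender: cost 35, value 200
Best: 214 util.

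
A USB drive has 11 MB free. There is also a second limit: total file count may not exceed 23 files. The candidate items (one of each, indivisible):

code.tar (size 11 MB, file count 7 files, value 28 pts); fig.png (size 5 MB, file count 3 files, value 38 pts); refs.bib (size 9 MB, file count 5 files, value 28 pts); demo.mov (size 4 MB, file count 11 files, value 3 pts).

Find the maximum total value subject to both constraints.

Feasible sets respecting both limits:
- fig.png+demo.mov: size 9, file count 14, value 41
- fig.png: size 5, file count 3, value 38
- code.tar: size 11, file count 7, value 28
Best: 41 pts.

41 pts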